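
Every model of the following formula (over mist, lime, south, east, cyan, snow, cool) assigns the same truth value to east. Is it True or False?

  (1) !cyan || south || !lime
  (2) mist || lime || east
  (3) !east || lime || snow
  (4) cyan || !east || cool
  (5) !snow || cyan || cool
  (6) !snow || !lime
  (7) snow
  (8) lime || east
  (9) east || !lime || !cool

True

Suppose east = false.
From the singleton clause (snow), snow = true.
From the singleton clause (!lime), lime = false.
But (lime) is also a unit clause — contradiction.
So every satisfying assignment has east = True.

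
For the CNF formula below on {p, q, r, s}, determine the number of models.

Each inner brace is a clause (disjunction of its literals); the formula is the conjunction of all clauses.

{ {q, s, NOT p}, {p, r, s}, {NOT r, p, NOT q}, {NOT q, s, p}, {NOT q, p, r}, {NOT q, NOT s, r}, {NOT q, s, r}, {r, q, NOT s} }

5

There are 2^4 = 16 truth assignments over (p, q, r, s).
Split on r. With r = true, the clauses containing r are satisfied and NOT r drops from the rest; 5 of the 2^3 = 8 assignments to the other variables satisfy what remains.
With r = false, by the same count on the reduced clause set, 0 assignments work.
(One model: p=F, q=F, r=T, s=F.)
Total: 5 + 0 = 5.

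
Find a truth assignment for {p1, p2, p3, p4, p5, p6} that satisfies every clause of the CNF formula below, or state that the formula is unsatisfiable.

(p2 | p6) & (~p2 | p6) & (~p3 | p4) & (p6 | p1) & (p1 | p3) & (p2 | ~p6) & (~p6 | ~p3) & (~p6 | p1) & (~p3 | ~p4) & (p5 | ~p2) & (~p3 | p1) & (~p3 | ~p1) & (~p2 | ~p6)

Case p2 = 1:
(p6) alone gives p6 = 1.
Now (~p6) is unsatisfied and unit — conflict.
Undo p2 and try p2 = 0.
(p6) alone gives p6 = 1.
Now (~p6) is unsatisfied and unit — conflict.
Neither p2 = 1 nor p2 = 0 works.

UNSATISFIABLE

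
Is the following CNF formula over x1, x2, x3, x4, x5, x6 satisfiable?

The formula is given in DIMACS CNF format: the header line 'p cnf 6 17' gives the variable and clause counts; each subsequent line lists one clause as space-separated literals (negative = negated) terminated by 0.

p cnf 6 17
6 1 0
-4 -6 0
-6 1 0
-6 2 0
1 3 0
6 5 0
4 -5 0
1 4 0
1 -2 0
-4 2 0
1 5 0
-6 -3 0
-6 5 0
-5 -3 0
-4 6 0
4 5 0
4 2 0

No

Suppose x6 = True.
Unit clause (¬x4) forces x4 = False.
Unit clause (x1) forces x1 = True.
Unit clause (x2) forces x2 = True.
Unit clause (¬x5) forces x5 = False.
That conflicts with the unit clause (x5).
Undo x6 and try x6 = False.
Unit clause (x1) forces x1 = True.
Unit clause (x5) forces x5 = True.
Unit clause (x4) forces x4 = True.
That conflicts with the unit clause (¬x4).
Either choice for x6 ends in contradiction.
No assignment satisfies every clause.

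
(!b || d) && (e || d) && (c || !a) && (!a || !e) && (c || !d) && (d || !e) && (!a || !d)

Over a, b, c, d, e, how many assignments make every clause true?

There are 2^5 = 32 truth assignments over (a, b, c, d, e).
Split on b. With b = true, the clauses containing b are satisfied and !b drops from the rest; 2 of the 2^4 = 16 assignments to the other variables satisfy what remains.
With b = false, by the same count on the reduced clause set, 2 assignments work.
(One model: a=F, b=F, c=T, d=T, e=F.)
Total: 2 + 2 = 4.

4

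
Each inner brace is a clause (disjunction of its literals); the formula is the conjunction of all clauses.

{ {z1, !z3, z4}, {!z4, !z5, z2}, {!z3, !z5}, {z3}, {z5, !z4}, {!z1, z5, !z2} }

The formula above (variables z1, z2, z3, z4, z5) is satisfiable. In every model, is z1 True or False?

Suppose z1 = false.
From the singleton clause (z3), z3 = true.
From the singleton clause (z4), z4 = true.
From the singleton clause (!z5), z5 = false.
That conflicts with the unit clause (z5).
So every satisfying assignment has z1 = True.

True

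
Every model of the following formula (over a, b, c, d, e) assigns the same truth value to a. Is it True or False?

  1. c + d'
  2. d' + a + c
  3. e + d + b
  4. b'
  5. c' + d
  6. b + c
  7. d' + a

True

Suppose a = 0.
The clause (b') is unit, so b = 0.
The clause (c) is unit, so c = 1.
The clause (d) is unit, so d = 1.
That conflicts with the unit clause (d').
So every satisfying assignment has a = True.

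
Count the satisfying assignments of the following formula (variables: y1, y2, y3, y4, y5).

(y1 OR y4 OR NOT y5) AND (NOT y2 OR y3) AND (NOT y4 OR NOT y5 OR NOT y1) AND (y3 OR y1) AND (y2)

6

There are 2^5 = 32 truth assignments over (y1, y2, y3, y4, y5).
Split on y1. With y1 = true, the clauses containing y1 are satisfied and NOT y1 drops from the rest; 3 of the 2^4 = 16 assignments to the other variables satisfy what remains.
With y1 = false, by the same count on the reduced clause set, 3 assignments work.
Total: 3 + 3 = 6.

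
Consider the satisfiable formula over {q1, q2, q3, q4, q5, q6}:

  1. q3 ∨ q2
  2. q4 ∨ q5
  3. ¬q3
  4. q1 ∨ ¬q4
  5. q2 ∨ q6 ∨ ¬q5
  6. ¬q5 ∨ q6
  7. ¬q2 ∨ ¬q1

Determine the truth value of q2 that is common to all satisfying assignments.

True

Suppose q2 = False.
(q3) alone gives q3 = True.
Now (¬q3) is unsatisfied and unit — conflict.
So every satisfying assignment has q2 = True.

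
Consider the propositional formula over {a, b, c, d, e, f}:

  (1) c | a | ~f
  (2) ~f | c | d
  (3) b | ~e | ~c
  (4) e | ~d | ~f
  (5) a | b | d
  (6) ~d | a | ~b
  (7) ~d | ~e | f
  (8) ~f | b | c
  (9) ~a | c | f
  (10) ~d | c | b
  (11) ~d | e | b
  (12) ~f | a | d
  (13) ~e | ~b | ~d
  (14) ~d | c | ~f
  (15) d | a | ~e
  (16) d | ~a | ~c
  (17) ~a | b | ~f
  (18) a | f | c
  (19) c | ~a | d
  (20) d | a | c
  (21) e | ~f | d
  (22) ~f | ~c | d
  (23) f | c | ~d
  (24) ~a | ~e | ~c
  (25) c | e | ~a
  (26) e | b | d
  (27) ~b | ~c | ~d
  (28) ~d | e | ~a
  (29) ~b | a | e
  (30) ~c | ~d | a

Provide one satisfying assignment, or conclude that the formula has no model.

UNSATISFIABLE

Suppose c = 1.
Suppose b = 1.
The clause (~d) is unit, so d = 0.
The clause (~a) is unit, so a = 0.
The clause (~f) is unit, so f = 0.
The clause (~e) is unit, so e = 0.
But (e) is also a unit clause — contradiction.
Undo b and try b = 0.
The clause (~e) is unit, so e = 0.
The clause (~d) is unit, so d = 0.
But (d) is also a unit clause — contradiction.
Both values of b lead to a conflict.
Undo c and try c = 0.
Suppose a = 1.
The clause (f) is unit, so f = 1.
The clause (d) is unit, so d = 1.
But (~d) is also a unit clause — contradiction.
Undo a and try a = 0.
The clause (~f) is unit, so f = 0.
But (f) is also a unit clause — contradiction.
Both values of a lead to a conflict.
Both values of c lead to a conflict.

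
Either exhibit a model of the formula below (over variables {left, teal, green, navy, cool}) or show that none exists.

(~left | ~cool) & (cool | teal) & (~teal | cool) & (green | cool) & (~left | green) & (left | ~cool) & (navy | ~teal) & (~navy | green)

Branch on left: set left = 0.
Unit clause (~cool) forces cool = 0.
Unit clause (teal) forces teal = 1.
Now (~teal) is unsatisfied and unit — conflict.
Undo left and try left = 1.
Unit clause (~cool) forces cool = 0.
Unit clause (teal) forces teal = 1.
Now (~teal) is unsatisfied and unit — conflict.
Neither left = 1 nor left = 0 works.

UNSATISFIABLE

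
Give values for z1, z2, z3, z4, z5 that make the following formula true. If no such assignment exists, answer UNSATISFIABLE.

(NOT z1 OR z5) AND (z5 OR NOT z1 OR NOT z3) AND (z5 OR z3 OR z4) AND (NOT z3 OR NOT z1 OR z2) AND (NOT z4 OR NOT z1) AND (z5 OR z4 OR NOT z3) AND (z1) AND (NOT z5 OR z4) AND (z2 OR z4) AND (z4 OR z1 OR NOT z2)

UNSATISFIABLE

The clause (z1) is unit, so z1 = true.
The clause (z5) is unit, so z5 = true.
The clause (NOT z4) is unit, so z4 = false.
That conflicts with the unit clause (z4).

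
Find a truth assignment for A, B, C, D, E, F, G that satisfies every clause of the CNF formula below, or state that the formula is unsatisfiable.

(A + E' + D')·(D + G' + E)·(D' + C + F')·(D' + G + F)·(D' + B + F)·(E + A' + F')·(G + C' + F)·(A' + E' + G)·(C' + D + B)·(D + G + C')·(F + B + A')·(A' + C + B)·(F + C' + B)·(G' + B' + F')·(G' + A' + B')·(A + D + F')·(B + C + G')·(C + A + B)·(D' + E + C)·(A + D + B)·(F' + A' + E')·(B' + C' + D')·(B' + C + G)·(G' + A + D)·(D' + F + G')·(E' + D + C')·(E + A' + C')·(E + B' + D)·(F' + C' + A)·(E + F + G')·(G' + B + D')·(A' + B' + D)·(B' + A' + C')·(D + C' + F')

UNSATISFIABLE

Try A = 1.
Try E = 1.
(G) alone gives G = 1.
(B') alone gives B = 0.
(F) alone gives F = 1.
That conflicts with the unit clause (F').
Undo E and try E = 0.
(F') alone gives F = 0.
(B) alone gives B = 1.
(G') alone gives G = 0.
(D') alone gives D = 0.
That conflicts with the unit clause (D).
Neither E = 1 nor E = 0 works.
Undo A and try A = 0.
Try E = 0.
Try D = 1.
(C) alone gives C = 1.
(B') alone gives B = 0.
(F) alone gives F = 1.
That conflicts with the unit clause (F').
Undo D and try D = 0.
(G') alone gives G = 0.
(C') alone gives C = 0.
(F') alone gives F = 0.
(B) alone gives B = 1.
That conflicts with the unit clause (B').
Neither D = 1 nor D = 0 works.
Undo E and try E = 1.
(D') alone gives D = 0.
(F') alone gives F = 0.
(B) alone gives B = 1.
(G') alone gives G = 0.
(C') alone gives C = 0.
That conflicts with the unit clause (C).
Neither E = 1 nor E = 0 works.
Neither A = 1 nor A = 0 works.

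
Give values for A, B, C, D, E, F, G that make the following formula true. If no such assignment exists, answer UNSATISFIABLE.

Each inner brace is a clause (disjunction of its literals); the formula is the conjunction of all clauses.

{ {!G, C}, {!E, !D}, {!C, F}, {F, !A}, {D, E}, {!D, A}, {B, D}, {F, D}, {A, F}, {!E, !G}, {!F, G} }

A=true, B=false, C=true, D=true, E=false, F=true, G=true

Try G = true.
(C) alone gives C = true.
(F) alone gives F = true.
(!E) alone gives E = false.
(D) alone gives D = true.
(A) alone gives A = true.
No clause remains; B is free.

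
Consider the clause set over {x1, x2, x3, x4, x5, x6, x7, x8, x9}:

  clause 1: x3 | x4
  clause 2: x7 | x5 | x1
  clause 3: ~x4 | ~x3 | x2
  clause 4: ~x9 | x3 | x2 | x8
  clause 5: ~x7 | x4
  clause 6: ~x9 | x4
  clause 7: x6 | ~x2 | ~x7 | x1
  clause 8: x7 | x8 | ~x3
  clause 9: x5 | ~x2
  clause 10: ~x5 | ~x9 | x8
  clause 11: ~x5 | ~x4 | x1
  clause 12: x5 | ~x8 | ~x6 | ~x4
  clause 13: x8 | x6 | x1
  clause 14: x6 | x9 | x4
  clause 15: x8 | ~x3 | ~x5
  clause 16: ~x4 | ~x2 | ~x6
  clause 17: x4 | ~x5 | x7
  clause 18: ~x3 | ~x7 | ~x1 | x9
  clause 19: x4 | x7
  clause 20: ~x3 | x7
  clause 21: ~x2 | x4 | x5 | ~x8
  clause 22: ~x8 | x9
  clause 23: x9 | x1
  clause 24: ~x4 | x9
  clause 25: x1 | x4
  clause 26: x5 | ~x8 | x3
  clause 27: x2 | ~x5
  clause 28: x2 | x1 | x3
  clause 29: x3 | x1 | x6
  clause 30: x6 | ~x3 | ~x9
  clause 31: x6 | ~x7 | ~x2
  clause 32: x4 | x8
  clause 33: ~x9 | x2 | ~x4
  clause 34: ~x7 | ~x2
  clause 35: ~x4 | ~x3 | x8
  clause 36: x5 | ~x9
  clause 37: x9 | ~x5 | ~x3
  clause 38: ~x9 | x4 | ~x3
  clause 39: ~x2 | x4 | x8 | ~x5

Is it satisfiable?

Case x3 = 0:
Unit clause (x4) forces x4 = 1.
Unit clause (x9) forces x9 = 1.
Unit clause (x2) forces x2 = 1.
Unit clause (x5) forces x5 = 1.
Unit clause (x8) forces x8 = 1.
Unit clause (x1) forces x1 = 1.
Unit clause (~x6) forces x6 = 0.
Unit clause (~x7) forces x7 = 0.
Every clause now holds.
A satisfying assignment: x1=1; x2=1; x3=0; x4=1; x5=1; x6=0; x7=0; x8=1; x9=1.

Yes, satisfiable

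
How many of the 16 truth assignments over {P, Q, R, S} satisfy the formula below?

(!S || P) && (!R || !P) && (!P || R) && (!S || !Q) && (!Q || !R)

3

There are 2^4 = 16 truth assignments over (P, Q, R, S).
Check each against the 5 clauses (columns in the order P, Q, R, S):
  F F F F  ✓ satisfies all
  F F F T  ✗ fails (!S || P)
  F F T F  ✓ satisfies all
  F F T T  ✗ fails (!S || P)
  F T F F  ✓ satisfies all
  F T F T  ✗ fails (!S || P)
  F T T F  ✗ fails (!Q || !R)
  F T T T  ✗ fails (!S || P)
  T F F F  ✗ fails (!P || R)
  T F F T  ✗ fails (!P || R)
  T F T F  ✗ fails (!R || !P)
  T F T T  ✗ fails (!R || !P)
  T T F F  ✗ fails (!P || R)
  T T F T  ✗ fails (!P || R)
  T T T F  ✗ fails (!R || !P)
  T T T T  ✗ fails (!R || !P)
3 of the 16 rows are models.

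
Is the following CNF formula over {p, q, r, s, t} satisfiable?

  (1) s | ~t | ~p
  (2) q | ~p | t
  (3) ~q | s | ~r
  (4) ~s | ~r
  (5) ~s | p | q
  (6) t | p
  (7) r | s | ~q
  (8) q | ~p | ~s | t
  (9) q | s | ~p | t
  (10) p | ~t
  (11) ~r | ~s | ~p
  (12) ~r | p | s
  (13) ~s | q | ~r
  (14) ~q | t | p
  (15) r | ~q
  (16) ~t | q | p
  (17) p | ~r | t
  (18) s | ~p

Case s = 1:
(~r) alone gives r = 0.
(~q) alone gives q = 0.
(p) alone gives p = 1.
(t) alone gives t = 1.
This assignment satisfies each clause.
A satisfying assignment: p: 1; q: 0; r: 0; s: 1; t: 1.

Satisfiable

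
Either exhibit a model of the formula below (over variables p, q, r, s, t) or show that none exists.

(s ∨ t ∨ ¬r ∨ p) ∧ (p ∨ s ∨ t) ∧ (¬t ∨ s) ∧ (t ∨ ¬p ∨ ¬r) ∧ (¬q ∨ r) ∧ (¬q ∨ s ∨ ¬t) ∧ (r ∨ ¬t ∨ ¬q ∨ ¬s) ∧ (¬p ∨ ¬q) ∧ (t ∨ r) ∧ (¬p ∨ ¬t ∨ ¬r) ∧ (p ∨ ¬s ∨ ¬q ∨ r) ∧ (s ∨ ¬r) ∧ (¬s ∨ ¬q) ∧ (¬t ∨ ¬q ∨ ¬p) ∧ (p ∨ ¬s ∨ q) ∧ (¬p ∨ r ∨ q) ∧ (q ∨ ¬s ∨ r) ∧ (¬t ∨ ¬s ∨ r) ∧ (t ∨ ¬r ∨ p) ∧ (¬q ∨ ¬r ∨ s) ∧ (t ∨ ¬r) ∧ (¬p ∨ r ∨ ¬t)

Case t = False:
From the singleton clause (r), r = True.
That conflicts with the unit clause (¬r).
That branch fails; take t = True instead.
From the singleton clause (s), s = True.
From the singleton clause (¬q), q = False.
From the singleton clause (p), p = True.
From the singleton clause (¬r), r = False.
That conflicts with the unit clause (r).
Either choice for t ends in contradiction.

UNSATISFIABLE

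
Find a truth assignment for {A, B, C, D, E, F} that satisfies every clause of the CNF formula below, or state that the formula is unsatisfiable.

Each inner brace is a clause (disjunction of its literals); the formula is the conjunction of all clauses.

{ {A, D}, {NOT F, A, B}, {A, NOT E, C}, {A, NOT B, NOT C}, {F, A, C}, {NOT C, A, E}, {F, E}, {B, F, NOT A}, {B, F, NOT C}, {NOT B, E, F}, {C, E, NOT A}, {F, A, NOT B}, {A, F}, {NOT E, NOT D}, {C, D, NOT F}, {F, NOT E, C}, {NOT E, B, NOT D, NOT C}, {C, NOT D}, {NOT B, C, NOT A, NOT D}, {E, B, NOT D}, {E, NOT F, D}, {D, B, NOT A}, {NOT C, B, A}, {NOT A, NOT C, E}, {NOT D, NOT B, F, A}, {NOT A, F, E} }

A=true,  B=true,  C=true,  D=false,  E=true,  F=true

Branch on A: set A = true.
Branch on F: set F = true.
Branch on C: set C = true.
Unit clause (E) forces E = true.
Unit clause (NOT D) forces D = false.
Unit clause (B) forces B = true.
Every clause now holds.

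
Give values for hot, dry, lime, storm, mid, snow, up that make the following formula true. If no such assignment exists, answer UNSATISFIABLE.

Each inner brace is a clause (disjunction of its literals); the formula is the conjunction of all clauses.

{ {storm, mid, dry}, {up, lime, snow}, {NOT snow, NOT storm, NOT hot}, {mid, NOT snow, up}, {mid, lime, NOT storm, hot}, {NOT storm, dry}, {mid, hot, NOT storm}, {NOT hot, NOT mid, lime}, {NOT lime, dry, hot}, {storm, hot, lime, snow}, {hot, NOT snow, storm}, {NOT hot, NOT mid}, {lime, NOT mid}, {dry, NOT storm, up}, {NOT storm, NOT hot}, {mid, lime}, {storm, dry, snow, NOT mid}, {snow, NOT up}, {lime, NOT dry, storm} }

Try storm = true.
From the singleton clause (dry), dry = true.
From the singleton clause (NOT hot), hot = false.
From the singleton clause (mid), mid = true.
From the singleton clause (lime), lime = true.
Try snow = true.
All clauses hold; up can take either value.

hot: false, dry: true, lime: true, storm: true, mid: true, snow: true, up: true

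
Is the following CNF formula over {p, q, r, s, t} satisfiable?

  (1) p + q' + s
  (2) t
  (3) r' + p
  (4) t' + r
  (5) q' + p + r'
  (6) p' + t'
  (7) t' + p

From the singleton clause (t), t = 1.
From the singleton clause (r), r = 1.
From the singleton clause (p), p = 1.
That conflicts with the unit clause (p').
No assignment satisfies every clause.

No, unsatisfiable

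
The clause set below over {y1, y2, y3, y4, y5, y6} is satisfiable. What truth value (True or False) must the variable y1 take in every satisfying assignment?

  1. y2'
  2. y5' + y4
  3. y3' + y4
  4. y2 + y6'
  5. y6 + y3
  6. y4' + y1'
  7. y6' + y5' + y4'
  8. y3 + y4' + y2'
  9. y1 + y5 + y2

False

Suppose y1 = 1.
The clause (y2') is unit, so y2 = 0.
The clause (y6') is unit, so y6 = 0.
The clause (y3) is unit, so y3 = 1.
The clause (y4) is unit, so y4 = 1.
But (y4') is also a unit clause — contradiction.
So every satisfying assignment has y1 = False.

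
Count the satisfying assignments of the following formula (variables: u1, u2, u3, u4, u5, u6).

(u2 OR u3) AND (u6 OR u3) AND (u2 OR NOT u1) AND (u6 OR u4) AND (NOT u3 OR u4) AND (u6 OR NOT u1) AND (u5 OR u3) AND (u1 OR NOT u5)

8

There are 2^6 = 64 truth assignments over (u1, u2, u3, u4, u5, u6).
Split on u1. With u1 = true, the clauses containing u1 are satisfied and NOT u1 drops from the rest; 4 of the 2^5 = 32 assignments to the other variables satisfy what remains.
With u1 = false, by the same count on the reduced clause set, 4 assignments work.
Total: 4 + 4 = 8.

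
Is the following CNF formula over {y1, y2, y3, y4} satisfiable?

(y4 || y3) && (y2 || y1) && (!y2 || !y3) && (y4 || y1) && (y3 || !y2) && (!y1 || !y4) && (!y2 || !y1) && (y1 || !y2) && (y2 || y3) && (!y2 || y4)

Satisfiable

Try y4 = false.
Unit clause (y3) forces y3 = true.
Unit clause (!y2) forces y2 = false.
Unit clause (y1) forces y1 = true.
Every clause now holds.
A satisfying assignment: y1: true,  y2: false,  y3: true,  y4: false.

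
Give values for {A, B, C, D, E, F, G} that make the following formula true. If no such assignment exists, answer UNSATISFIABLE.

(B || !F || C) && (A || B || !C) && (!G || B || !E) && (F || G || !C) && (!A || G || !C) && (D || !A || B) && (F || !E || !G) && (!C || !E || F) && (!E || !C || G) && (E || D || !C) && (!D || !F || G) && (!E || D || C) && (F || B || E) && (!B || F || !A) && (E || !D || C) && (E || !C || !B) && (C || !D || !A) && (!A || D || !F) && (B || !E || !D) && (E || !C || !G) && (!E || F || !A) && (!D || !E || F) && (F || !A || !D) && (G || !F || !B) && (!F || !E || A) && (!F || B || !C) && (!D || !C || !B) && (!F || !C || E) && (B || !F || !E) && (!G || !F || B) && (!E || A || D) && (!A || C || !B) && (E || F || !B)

A ↦ false, B ↦ true, C ↦ false, D ↦ false, E ↦ false, F ↦ true, G ↦ true

Suppose B = true.
Suppose F = true.
The clause (G) is unit, so G = true.
Suppose E = false.
The clause (!C) is unit, so C = false.
The clause (!D) is unit, so D = false.
The clause (!A) is unit, so A = false.
Every clause now holds.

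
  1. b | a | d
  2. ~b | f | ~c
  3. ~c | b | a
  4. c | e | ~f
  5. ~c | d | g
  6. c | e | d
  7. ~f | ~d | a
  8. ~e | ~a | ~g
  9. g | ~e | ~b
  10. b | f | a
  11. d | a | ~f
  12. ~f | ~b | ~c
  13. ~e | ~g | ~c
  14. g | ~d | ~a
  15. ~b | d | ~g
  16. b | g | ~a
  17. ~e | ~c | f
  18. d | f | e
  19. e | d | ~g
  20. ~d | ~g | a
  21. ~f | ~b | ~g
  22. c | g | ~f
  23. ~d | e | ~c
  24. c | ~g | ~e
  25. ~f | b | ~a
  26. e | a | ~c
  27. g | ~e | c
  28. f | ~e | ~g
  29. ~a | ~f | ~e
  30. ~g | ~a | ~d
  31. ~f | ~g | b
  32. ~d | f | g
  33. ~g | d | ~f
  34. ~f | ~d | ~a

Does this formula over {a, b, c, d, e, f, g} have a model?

Case b = 1:
Case f = 1:
(~c) alone gives c = 0.
(e) alone gives e = 1.
(g) alone gives g = 1.
But (~g) is also a unit clause — contradiction.
Backtrack on f: now try f = 0.
(~c) alone gives c = 0.
Case e = 1:
(g) alone gives g = 1.
But (~g) is also a unit clause — contradiction.
Backtrack on e: now try e = 0.
(d) alone gives d = 1.
(g) alone gives g = 1.
(a) alone gives a = 1.
But (~a) is also a unit clause — contradiction.
Either choice for e ends in contradiction.
Either choice for f ends in contradiction.
Backtrack on b: now try b = 0.
Case a = 1:
(g) alone gives g = 1.
(~e) alone gives e = 0.
(d) alone gives d = 1.
But (~d) is also a unit clause — contradiction.
Backtrack on a: now try a = 0.
(d) alone gives d = 1.
(~c) alone gives c = 0.
(~f) alone gives f = 0.
But (f) is also a unit clause — contradiction.
Either choice for a ends in contradiction.
Either choice for b ends in contradiction.
No assignment satisfies every clause.

No, unsatisfiable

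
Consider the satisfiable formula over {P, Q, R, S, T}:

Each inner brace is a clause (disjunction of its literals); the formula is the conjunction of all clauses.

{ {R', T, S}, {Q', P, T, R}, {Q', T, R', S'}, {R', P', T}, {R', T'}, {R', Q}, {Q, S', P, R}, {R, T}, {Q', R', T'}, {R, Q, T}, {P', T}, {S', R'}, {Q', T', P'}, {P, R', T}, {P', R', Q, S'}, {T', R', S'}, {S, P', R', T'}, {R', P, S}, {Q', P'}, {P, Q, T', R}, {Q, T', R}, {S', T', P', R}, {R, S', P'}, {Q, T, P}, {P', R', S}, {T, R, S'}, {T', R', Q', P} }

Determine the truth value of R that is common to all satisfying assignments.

Suppose R = 1.
(T') alone gives T = 0.
(S) alone gives S = 1.
That conflicts with the unit clause (S').
So every satisfying assignment has R = False.

False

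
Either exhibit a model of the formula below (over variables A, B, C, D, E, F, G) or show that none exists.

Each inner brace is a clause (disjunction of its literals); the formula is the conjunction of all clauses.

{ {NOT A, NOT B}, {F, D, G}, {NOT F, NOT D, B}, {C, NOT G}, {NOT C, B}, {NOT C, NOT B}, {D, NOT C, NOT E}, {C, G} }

UNSATISFIABLE

Try A = false.
Try C = true.
(B) alone gives B = true.
Now (NOT B) is unsatisfied and unit — conflict.
Undo C and try C = false.
(NOT G) alone gives G = false.
Now (G) is unsatisfied and unit — conflict.
Both values of C lead to a conflict.
Undo A and try A = true.
(NOT B) alone gives B = false.
(NOT C) alone gives C = false.
(NOT G) alone gives G = false.
Now (G) is unsatisfied and unit — conflict.
Both values of A lead to a conflict.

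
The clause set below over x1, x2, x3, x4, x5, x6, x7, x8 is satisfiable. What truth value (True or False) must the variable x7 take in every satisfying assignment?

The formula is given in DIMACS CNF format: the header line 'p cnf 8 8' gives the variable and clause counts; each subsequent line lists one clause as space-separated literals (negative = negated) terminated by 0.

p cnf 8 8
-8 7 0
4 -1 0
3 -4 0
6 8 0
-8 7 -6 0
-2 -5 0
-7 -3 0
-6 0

True

Suppose x7 = False.
Unit clause (¬x8) forces x8 = False.
Unit clause (x6) forces x6 = True.
But (¬x6) is also a unit clause — contradiction.
So every satisfying assignment has x7 = True.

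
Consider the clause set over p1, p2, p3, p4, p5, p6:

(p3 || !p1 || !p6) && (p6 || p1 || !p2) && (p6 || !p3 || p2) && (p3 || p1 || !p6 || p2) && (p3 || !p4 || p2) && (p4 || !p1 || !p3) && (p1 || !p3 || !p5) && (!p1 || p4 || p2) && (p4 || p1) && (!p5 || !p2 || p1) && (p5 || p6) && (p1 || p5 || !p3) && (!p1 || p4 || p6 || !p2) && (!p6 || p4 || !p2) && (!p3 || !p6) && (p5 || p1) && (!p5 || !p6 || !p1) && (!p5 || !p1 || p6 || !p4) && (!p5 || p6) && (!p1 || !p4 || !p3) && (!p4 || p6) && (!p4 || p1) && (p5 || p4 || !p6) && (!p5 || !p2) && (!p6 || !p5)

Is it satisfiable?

Try p4 = true.
From the singleton clause (p6), p6 = true.
From the singleton clause (!p3), p3 = false.
From the singleton clause (!p1), p1 = false.
But (p1) is also a unit clause — contradiction.
Undo p4 and try p4 = false.
From the singleton clause (p1), p1 = true.
From the singleton clause (!p3), p3 = false.
From the singleton clause (!p6), p6 = false.
From the singleton clause (p2), p2 = true.
But (!p2) is also a unit clause — contradiction.
Both values of p4 lead to a conflict.
No assignment satisfies every clause.

No, unsatisfiable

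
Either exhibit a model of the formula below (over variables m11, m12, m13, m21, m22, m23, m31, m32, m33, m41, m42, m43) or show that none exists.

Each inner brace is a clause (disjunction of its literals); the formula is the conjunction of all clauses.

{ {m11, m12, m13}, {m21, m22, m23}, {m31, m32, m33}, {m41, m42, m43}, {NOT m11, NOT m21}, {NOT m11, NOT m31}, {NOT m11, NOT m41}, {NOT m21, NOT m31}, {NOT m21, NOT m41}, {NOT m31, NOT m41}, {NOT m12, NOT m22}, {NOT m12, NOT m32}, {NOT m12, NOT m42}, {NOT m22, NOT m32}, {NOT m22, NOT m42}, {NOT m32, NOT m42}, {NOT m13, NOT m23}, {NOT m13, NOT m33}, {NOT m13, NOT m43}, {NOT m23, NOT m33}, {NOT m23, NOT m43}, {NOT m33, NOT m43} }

Try m11 = false.
Try m12 = true.
(NOT m22) alone gives m22 = false.
(NOT m32) alone gives m32 = false.
(NOT m42) alone gives m42 = false.
Try m21 = true.
(NOT m31) alone gives m31 = false.
(m33) alone gives m33 = true.
(NOT m41) alone gives m41 = false.
(m43) alone gives m43 = true.
Now (NOT m43) is unsatisfied and unit — conflict.
So m21 must be the other value — set m21 = false.
(m23) alone gives m23 = true.
(NOT m13) alone gives m13 = false.
(NOT m33) alone gives m33 = false.
(m31) alone gives m31 = true.
(NOT m41) alone gives m41 = false.
(m43) alone gives m43 = true.
Now (NOT m43) is unsatisfied and unit — conflict.
Both values of m21 lead to a conflict.
So m12 must be the other value — set m12 = false.
(m13) alone gives m13 = true.
(NOT m23) alone gives m23 = false.
(NOT m33) alone gives m33 = false.
(NOT m43) alone gives m43 = false.
Try m21 = true.
(NOT m31) alone gives m31 = false.
(m32) alone gives m32 = true.
(NOT m41) alone gives m41 = false.
(m42) alone gives m42 = true.
Now (NOT m42) is unsatisfied and unit — conflict.
So m21 must be the other value — set m21 = false.
(m22) alone gives m22 = true.
(NOT m32) alone gives m32 = false.
(m31) alone gives m31 = true.
(NOT m41) alone gives m41 = false.
(m42) alone gives m42 = true.
Now (NOT m42) is unsatisfied and unit — conflict.
Both values of m21 lead to a conflict.
Both values of m12 lead to a conflict.
So m11 must be the other value — set m11 = true.
(NOT m21) alone gives m21 = false.
(NOT m31) alone gives m31 = false.
(NOT m41) alone gives m41 = false.
Try m22 = true.
(NOT m12) alone gives m12 = false.
(NOT m32) alone gives m32 = false.
(m33) alone gives m33 = true.
(NOT m42) alone gives m42 = false.
(m43) alone gives m43 = true.
Now (NOT m43) is unsatisfied and unit — conflict.
So m22 must be the other value — set m22 = false.
(m23) alone gives m23 = true.
(NOT m13) alone gives m13 = false.
(NOT m33) alone gives m33 = false.
(m32) alone gives m32 = true.
(NOT m12) alone gives m12 = false.
(NOT m42) alone gives m42 = false.
(m43) alone gives m43 = true.
Now (NOT m43) is unsatisfied and unit — conflict.
Both values of m22 lead to a conflict.
Both values of m11 lead to a conflict.

UNSATISFIABLE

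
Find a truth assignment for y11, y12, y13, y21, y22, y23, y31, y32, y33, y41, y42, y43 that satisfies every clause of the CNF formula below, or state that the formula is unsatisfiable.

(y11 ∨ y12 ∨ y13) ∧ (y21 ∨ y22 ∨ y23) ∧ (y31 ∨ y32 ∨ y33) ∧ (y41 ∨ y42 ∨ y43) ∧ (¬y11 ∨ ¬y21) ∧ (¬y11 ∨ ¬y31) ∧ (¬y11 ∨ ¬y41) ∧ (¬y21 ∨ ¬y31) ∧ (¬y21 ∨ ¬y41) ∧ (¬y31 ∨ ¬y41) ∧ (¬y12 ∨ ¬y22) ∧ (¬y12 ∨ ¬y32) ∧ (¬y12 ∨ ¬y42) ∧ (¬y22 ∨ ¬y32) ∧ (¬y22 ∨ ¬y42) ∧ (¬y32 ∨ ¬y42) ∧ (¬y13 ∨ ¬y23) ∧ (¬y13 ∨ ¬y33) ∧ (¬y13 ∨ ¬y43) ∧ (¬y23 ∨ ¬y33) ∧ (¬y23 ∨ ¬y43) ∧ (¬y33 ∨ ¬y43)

UNSATISFIABLE

Suppose y11 = False.
Suppose y12 = True.
(¬y22) alone gives y22 = False.
(¬y32) alone gives y32 = False.
(¬y42) alone gives y42 = False.
Suppose y21 = True.
(¬y31) alone gives y31 = False.
(y33) alone gives y33 = True.
(¬y41) alone gives y41 = False.
(y43) alone gives y43 = True.
Now (¬y43) is unsatisfied and unit — conflict.
So y21 must be the other value — set y21 = False.
(y23) alone gives y23 = True.
(¬y13) alone gives y13 = False.
(¬y33) alone gives y33 = False.
(y31) alone gives y31 = True.
(¬y41) alone gives y41 = False.
(y43) alone gives y43 = True.
Now (¬y43) is unsatisfied and unit — conflict.
Either choice for y21 ends in contradiction.
So y12 must be the other value — set y12 = False.
(y13) alone gives y13 = True.
(¬y23) alone gives y23 = False.
(¬y33) alone gives y33 = False.
(¬y43) alone gives y43 = False.
Suppose y21 = True.
(¬y31) alone gives y31 = False.
(y32) alone gives y32 = True.
(¬y41) alone gives y41 = False.
(y42) alone gives y42 = True.
Now (¬y42) is unsatisfied and unit — conflict.
So y21 must be the other value — set y21 = False.
(y22) alone gives y22 = True.
(¬y32) alone gives y32 = False.
(y31) alone gives y31 = True.
(¬y41) alone gives y41 = False.
(y42) alone gives y42 = True.
Now (¬y42) is unsatisfied and unit — conflict.
Either choice for y21 ends in contradiction.
Either choice for y12 ends in contradiction.
So y11 must be the other value — set y11 = True.
(¬y21) alone gives y21 = False.
(¬y31) alone gives y31 = False.
(¬y41) alone gives y41 = False.
Suppose y22 = True.
(¬y12) alone gives y12 = False.
(¬y32) alone gives y32 = False.
(y33) alone gives y33 = True.
(¬y42) alone gives y42 = False.
(y43) alone gives y43 = True.
Now (¬y43) is unsatisfied and unit — conflict.
So y22 must be the other value — set y22 = False.
(y23) alone gives y23 = True.
(¬y13) alone gives y13 = False.
(¬y33) alone gives y33 = False.
(y32) alone gives y32 = True.
(¬y12) alone gives y12 = False.
(¬y42) alone gives y42 = False.
(y43) alone gives y43 = True.
Now (¬y43) is unsatisfied and unit — conflict.
Either choice for y22 ends in contradiction.
Either choice for y11 ends in contradiction.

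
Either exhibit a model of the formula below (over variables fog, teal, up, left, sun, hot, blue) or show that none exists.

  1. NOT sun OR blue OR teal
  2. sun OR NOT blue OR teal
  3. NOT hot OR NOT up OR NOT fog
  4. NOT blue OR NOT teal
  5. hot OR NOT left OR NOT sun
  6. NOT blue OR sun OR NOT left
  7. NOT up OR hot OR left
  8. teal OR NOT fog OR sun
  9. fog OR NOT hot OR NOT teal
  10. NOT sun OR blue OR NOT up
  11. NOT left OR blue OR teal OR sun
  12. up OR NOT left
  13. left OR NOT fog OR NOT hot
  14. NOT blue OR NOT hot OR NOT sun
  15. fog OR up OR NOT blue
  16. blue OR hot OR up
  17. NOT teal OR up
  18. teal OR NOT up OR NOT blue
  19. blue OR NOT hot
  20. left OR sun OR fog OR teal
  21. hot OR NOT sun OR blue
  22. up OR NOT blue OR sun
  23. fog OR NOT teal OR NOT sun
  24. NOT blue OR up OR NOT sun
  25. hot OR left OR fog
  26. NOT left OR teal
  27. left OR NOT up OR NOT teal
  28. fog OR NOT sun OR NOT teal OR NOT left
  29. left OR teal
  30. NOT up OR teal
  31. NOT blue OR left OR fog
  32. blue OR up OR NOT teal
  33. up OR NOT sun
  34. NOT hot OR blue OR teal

Try blue = false.
Unit clause (NOT hot) forces hot = false.
Unit clause (up) forces up = true.
Unit clause (left) forces left = true.
Unit clause (NOT sun) forces sun = false.
Unit clause (teal) forces teal = true.
No clause remains; fog is free.

fog: true,  teal: true,  up: true,  left: true,  sun: false,  hot: false,  blue: false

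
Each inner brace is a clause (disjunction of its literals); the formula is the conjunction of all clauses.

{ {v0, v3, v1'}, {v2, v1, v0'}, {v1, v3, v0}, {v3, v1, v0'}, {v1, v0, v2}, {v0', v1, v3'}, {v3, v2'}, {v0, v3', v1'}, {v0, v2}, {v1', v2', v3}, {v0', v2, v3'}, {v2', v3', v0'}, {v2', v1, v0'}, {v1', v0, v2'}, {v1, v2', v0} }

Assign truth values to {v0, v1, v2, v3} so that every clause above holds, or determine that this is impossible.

Case v3 = 0:
(v2') alone gives v2 = 0.
(v0) alone gives v0 = 1.
(v1) alone gives v1 = 1.
This assignment satisfies each clause.

v0: 1,  v1: 1,  v2: 0,  v3: 0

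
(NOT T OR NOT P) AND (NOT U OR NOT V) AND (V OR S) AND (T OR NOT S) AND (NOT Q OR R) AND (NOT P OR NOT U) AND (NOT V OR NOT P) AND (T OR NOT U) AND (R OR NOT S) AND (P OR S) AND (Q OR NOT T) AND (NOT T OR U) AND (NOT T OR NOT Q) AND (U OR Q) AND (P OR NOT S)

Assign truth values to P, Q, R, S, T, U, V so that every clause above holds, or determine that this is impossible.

Suppose T = false.
(NOT S) alone gives S = false.
(V) alone gives V = true.
(NOT U) alone gives U = false.
(NOT P) alone gives P = false.
But (P) is also a unit clause — contradiction.
Backtrack on T: now try T = true.
(NOT P) alone gives P = false.
(S) alone gives S = true.
But (NOT S) is also a unit clause — contradiction.
Both values of T lead to a conflict.

UNSATISFIABLE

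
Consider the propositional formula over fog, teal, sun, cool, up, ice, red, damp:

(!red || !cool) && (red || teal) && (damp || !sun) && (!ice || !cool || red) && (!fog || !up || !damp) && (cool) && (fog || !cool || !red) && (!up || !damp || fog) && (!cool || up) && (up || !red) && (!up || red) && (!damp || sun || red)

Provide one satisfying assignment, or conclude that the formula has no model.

The clause (cool) is unit, so cool = true.
The clause (!red) is unit, so red = false.
The clause (teal) is unit, so teal = true.
The clause (!ice) is unit, so ice = false.
The clause (up) is unit, so up = true.
That conflicts with the unit clause (!up).

UNSATISFIABLE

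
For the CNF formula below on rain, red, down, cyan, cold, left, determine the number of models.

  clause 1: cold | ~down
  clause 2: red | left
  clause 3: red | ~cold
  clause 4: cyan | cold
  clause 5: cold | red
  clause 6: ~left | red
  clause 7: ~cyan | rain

14

There are 2^6 = 64 truth assignments over (rain, red, down, cyan, cold, left).
Split on cyan. With cyan = 1, the clauses containing cyan are satisfied and ~cyan drops from the rest; 6 of the 2^5 = 32 assignments to the other variables satisfy what remains.
With cyan = 0, by the same count on the reduced clause set, 8 assignments work.
Total: 6 + 8 = 14.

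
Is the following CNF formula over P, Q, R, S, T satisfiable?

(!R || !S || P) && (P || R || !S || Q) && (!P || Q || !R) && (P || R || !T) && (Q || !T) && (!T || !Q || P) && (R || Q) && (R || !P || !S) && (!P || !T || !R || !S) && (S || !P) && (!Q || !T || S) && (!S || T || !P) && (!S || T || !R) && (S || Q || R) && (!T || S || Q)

Try Q = true.
Try T = false.
Try S = true.
From the singleton clause (!P), P = false.
From the singleton clause (!R), R = false.
All clauses are satisfied.
A satisfying assignment: P: false, Q: true, R: false, S: true, T: false.

Yes, satisfiable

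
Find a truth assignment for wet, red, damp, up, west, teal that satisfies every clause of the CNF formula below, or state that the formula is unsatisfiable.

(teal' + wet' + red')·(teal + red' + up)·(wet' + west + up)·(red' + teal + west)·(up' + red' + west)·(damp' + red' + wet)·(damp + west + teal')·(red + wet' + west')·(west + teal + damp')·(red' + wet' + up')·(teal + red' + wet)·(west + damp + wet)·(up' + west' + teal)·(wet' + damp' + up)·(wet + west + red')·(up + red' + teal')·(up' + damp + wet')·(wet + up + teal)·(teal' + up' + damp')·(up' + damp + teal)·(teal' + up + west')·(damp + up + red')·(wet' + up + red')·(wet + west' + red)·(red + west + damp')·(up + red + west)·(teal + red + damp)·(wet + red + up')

Suppose teal = 1.
Suppose wet = 0.
Suppose damp = 0.
From the singleton clause (west), west = 1.
From the singleton clause (up), up = 1.
From the singleton clause (red), red = 1.
This assignment satisfies each clause.

wet: 0; red: 1; damp: 0; up: 1; west: 1; teal: 1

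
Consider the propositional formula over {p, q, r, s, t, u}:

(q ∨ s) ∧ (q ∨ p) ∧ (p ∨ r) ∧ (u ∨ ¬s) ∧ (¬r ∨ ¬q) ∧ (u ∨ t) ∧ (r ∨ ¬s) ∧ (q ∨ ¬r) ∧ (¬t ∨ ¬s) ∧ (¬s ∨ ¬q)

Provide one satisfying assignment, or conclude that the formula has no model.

Try q = True.
From the singleton clause (¬r), r = False.
From the singleton clause (p), p = True.
From the singleton clause (¬s), s = False.
Try u = True.
No clause remains; t is free.

p: True; q: True; r: False; s: False; t: True; u: True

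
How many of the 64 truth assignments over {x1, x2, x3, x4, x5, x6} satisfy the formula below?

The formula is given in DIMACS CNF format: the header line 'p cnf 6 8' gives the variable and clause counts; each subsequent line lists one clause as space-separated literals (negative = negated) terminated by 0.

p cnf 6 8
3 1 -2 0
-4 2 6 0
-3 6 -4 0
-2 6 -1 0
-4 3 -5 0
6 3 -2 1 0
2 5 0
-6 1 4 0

19

There are 2^6 = 64 truth assignments over (x1, x2, x3, x4, x5, x6).
Split on x1. With x1 = True, the clauses containing x1 are satisfied and ¬x1 drops from the rest; 12 of the 2^5 = 32 assignments to the other variables satisfy what remains.
With x1 = False, by the same count on the reduced clause set, 7 assignments work.
Total: 12 + 7 = 19.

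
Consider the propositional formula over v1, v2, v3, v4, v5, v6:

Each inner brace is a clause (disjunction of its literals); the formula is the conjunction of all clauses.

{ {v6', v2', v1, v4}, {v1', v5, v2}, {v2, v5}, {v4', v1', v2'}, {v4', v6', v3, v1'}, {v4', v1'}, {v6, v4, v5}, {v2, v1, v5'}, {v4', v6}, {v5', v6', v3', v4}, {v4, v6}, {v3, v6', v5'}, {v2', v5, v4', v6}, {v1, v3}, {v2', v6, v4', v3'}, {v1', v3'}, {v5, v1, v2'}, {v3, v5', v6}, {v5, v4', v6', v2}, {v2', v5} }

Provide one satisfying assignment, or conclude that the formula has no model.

v1: 0,  v2: 1,  v3: 1,  v4: 1,  v5: 1,  v6: 1

Try v2 = 1.
Unit clause (v5) forces v5 = 1.
Try v4 = 1.
Unit clause (v1') forces v1 = 0.
Unit clause (v6) forces v6 = 1.
Unit clause (v3) forces v3 = 1.
Every clause now holds.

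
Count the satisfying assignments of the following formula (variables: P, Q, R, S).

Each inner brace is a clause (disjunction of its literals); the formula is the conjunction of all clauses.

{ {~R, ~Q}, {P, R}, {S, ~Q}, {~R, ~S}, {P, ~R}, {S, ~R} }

3

There are 2^4 = 16 truth assignments over (P, Q, R, S).
Check each against the 6 clauses (columns in the order P, Q, R, S):
  F F F F  ✗ fails (P | R)
  F F F T  ✗ fails (P | R)
  F F T F  ✗ fails (P | ~R)
  F F T T  ✗ fails (~R | ~S)
  F T F F  ✗ fails (P | R)
  F T F T  ✗ fails (P | R)
  F T T F  ✗ fails (~R | ~Q)
  F T T T  ✗ fails (~R | ~Q)
  T F F F  ✓ satisfies all
  T F F T  ✓ satisfies all
  T F T F  ✗ fails (S | ~R)
  T F T T  ✗ fails (~R | ~S)
  T T F F  ✗ fails (S | ~Q)
  T T F T  ✓ satisfies all
  T T T F  ✗ fails (~R | ~Q)
  T T T T  ✗ fails (~R | ~Q)
3 of the 16 rows are models.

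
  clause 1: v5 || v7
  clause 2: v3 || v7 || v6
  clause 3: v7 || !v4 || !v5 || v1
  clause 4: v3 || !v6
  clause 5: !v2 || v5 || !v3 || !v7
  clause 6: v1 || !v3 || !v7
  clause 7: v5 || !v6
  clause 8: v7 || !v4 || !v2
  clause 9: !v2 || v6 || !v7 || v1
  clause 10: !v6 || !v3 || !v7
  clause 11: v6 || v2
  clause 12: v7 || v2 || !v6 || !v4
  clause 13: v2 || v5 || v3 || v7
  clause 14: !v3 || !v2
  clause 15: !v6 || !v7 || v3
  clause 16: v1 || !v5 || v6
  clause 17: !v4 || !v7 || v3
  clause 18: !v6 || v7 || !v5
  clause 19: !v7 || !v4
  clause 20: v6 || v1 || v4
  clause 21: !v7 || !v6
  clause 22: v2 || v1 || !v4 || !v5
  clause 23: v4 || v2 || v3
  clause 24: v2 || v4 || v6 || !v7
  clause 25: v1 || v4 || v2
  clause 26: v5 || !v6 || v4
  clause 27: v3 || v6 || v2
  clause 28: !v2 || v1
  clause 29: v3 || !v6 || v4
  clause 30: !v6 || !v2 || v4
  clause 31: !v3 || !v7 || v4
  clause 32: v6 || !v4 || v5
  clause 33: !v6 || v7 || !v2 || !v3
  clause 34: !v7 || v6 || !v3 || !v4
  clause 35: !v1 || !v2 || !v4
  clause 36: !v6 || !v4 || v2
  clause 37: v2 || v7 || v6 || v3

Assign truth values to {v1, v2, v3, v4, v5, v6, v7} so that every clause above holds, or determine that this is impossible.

v1 ↦ true,  v2 ↦ true,  v3 ↦ false,  v4 ↦ false,  v5 ↦ true,  v6 ↦ false,  v7 ↦ true

Case v5 = true:
Case v3 = false:
The clause (!v6) is unit, so v6 = false.
The clause (v7) is unit, so v7 = true.
The clause (v2) is unit, so v2 = true.
The clause (v1) is unit, so v1 = true.
The clause (!v4) is unit, so v4 = false.
All clauses are satisfied.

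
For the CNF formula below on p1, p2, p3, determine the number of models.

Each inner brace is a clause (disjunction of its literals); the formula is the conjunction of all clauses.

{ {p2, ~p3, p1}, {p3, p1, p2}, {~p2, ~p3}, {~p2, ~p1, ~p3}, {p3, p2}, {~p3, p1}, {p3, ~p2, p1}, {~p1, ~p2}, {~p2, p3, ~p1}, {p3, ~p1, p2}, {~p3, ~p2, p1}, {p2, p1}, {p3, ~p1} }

1

There are 2^3 = 8 truth assignments over (p1, p2, p3).
Check each against the 13 clauses (columns in the order p1, p2, p3):
  F F F  ✗ fails (p3 | p1 | p2)
  F F T  ✗ fails (p2 | ~p3 | p1)
  F T F  ✗ fails (p3 | ~p2 | p1)
  F T T  ✗ fails (~p2 | ~p3)
  T F F  ✗ fails (p3 | p2)
  T F T  ✓ satisfies all
  T T F  ✗ fails (~p1 | ~p2)
  T T T  ✗ fails (~p2 | ~p3)
1 of the 8 rows is a model.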